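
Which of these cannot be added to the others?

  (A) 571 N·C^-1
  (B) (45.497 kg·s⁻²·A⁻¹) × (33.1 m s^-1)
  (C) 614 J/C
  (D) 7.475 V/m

(C)

Reduce each to base SI dimensions:
  (A) N·C⁻¹ = kg·m·s⁻²·(s·A)⁻¹ = kg·m·s⁻³·A⁻¹
  (B) [kg·s⁻²·A⁻¹] · [m·s⁻¹] = kg·m·s⁻³·A⁻¹
  (C) J·C⁻¹ = N·m·(s·A)⁻¹ = kg·m²·s⁻³·A⁻¹
  (D) V·m⁻¹ = J·C⁻¹·m⁻¹ = kg·m·s⁻³·A⁻¹
All reduce to kg·m·s⁻³·A⁻¹ except (C), which is kg·m²·s⁻³·A⁻¹.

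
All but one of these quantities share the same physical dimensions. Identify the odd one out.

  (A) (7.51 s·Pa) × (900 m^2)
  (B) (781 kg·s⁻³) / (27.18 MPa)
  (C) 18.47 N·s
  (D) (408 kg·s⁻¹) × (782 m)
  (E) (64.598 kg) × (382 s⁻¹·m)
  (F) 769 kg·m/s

Reduce each to base SI dimensions:
  (A) [kg·m⁻¹·s⁻¹] · [m²] = kg·m·s⁻¹
  (B) [kg·s⁻³] / [kg·m⁻¹·s⁻²] = m·s⁻¹
  (C) N·s = kg·m·s⁻²·s = kg·m·s⁻¹
  (D) [kg·s⁻¹] · [m] = kg·m·s⁻¹
  (E) [kg] · [m·s⁻¹] = kg·m·s⁻¹
  (F) kg·m·s⁻¹
All reduce to kg·m·s⁻¹ except (B), which is m·s⁻¹.

(B)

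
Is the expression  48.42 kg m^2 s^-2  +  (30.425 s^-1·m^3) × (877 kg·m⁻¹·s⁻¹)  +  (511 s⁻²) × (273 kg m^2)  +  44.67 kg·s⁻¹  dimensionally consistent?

No

Reduce each to base SI dimensions:
  48.42 kg m^2 s^-2:  kg·m²·s⁻²
  (30.425 s^-1·m^3) × (877 kg·m⁻¹·s⁻¹):  [m³·s⁻¹] · [kg·m⁻¹·s⁻¹] = kg·m²·s⁻²
  (511 s⁻²) × (273 kg m^2):  [s⁻²] · [kg·m²] = kg·m²·s⁻²
  44.67 kg·s⁻¹:  kg·s⁻¹
The terms do not share a single dimension (kg·m²·s⁻² vs kg·s⁻¹).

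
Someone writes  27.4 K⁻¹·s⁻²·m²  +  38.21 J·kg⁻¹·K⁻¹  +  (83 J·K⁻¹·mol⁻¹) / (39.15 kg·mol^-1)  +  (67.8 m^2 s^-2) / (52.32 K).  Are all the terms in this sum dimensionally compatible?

Yes

Expand each in SI base units:
  27.4 K⁻¹·s⁻²·m²:  m²·s⁻²·K⁻¹
  38.21 J·kg⁻¹·K⁻¹:  J·kg⁻¹·K⁻¹ = N·m·kg⁻¹·K⁻¹ = m²·s⁻²·K⁻¹
  (83 J·K⁻¹·mol⁻¹) / (39.15 kg·mol^-1):  [kg·m²·s⁻²·K⁻¹·mol⁻¹] / [kg·mol⁻¹] = m²·s⁻²·K⁻¹
  (67.8 m^2 s^-2) / (52.32 K):  [m²·s⁻²] / [K] = m²·s⁻²·K⁻¹
Every term reduces to m²·s⁻²·K⁻¹.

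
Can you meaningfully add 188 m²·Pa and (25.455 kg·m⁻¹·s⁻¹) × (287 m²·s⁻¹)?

Yes

Reduce each to base SI dimensions:
  188 m²·Pa:  Pa·m² = N·m⁻²·m² = kg·m·s⁻²
  (25.455 kg·m⁻¹·s⁻¹) × (287 m²·s⁻¹):  [kg·m⁻¹·s⁻¹] · [m²·s⁻¹] = kg·m·s⁻²
Both are kg·m·s⁻², so they have the same dimensions and can be added.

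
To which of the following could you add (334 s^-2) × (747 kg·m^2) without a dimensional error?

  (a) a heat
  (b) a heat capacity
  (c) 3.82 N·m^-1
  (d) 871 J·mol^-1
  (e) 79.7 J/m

Reference: [s⁻²] · [kg·m²] = kg·m²·s⁻².
Each option:
  (a) [heat] = kg·m²·s⁻²  ← same
  (b) [heat capacity] = kg·m²·s⁻²·K⁻¹
  (c) N·m⁻¹ = kg·m·s⁻²·m⁻¹ = kg·s⁻²
  (d) J·mol⁻¹ = N·m·mol⁻¹ = kg·m²·s⁻²·mol⁻¹
  (e) J·m⁻¹ = N·m·m⁻¹ = kg·m·s⁻²
Only (a) matches kg·m²·s⁻².

(a)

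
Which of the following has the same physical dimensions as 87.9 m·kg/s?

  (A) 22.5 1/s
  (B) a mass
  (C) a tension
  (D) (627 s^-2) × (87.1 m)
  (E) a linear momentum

Reference: kg·m·s⁻¹.
Each option:
  (A) s⁻¹
  (B) [mass] = kg
  (C) [tension] = kg·m·s⁻²
  (D) [s⁻²] · [m] = m·s⁻²
  (E) [linear momentum] = kg·m·s⁻¹  ← same
Only (E) matches kg·m·s⁻¹.

(E)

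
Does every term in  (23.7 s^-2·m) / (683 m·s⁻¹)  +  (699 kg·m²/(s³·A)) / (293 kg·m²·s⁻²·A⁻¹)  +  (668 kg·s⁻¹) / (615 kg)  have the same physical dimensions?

In SI base units:
  (23.7 s^-2·m) / (683 m·s⁻¹):  [m·s⁻²] / [m·s⁻¹] = s⁻¹
  (699 kg·m²/(s³·A)) / (293 kg·m²·s⁻²·A⁻¹):  [kg·m²·s⁻³·A⁻¹] / [kg·m²·s⁻²·A⁻¹] = s⁻¹
  (668 kg·s⁻¹) / (615 kg):  [kg·s⁻¹] / [kg] = s⁻¹
Every term reduces to s⁻¹.

Yes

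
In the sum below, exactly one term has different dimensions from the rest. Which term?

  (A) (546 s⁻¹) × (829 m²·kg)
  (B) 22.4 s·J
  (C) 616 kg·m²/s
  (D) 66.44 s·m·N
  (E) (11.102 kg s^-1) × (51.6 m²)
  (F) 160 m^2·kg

(F)

Expand each in SI base units:
  (A) [s⁻¹] · [kg·m²] = kg·m²·s⁻¹
  (B) J·s = N·m·s = kg·m²·s⁻¹
  (C) kg·m²·s⁻¹
  (D) N·m·s = kg·m·s⁻²·m·s = kg·m²·s⁻¹
  (E) [kg·s⁻¹] · [m²] = kg·m²·s⁻¹
  (F) kg·m²
All reduce to kg·m²·s⁻¹ except (F), which is kg·m².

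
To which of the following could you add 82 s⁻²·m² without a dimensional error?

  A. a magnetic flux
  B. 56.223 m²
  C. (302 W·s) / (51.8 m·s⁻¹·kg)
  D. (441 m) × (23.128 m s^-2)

Reference: m²·s⁻².
Each option:
  A. [magnetic flux] = kg·m²·s⁻²·A⁻¹
  B. m²
  C. [kg·m²·s⁻²] / [kg·m·s⁻¹] = m·s⁻¹
  D. [m] · [m·s⁻²] = m²·s⁻²  ← same
Only D. matches m²·s⁻².

D.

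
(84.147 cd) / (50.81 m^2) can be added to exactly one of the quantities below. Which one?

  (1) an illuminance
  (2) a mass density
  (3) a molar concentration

Reference: [cd] / [m²] = m⁻²·cd.
Each option:
  (1) [illuminance] = m⁻²·cd  ← same
  (2) [mass density] = kg·m⁻³
  (3) [molar concentration] = m⁻³·mol
Only (1) matches m⁻²·cd.

(1)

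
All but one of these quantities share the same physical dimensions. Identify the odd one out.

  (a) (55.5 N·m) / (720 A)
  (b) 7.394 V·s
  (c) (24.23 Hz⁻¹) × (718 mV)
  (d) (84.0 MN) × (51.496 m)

Reduce each to base SI dimensions:
  (a) [kg·m²·s⁻²] / [A] = kg·m²·s⁻²·A⁻¹
  (b) V·s = J·C⁻¹·s = kg·m²·s⁻²·A⁻¹
  (c) [s] · [kg·m²·s⁻³·A⁻¹] = kg·m²·s⁻²·A⁻¹
  (d) [kg·m·s⁻²] · [m] = kg·m²·s⁻²
All reduce to kg·m²·s⁻²·A⁻¹ except (d), which is kg·m²·s⁻².

(d)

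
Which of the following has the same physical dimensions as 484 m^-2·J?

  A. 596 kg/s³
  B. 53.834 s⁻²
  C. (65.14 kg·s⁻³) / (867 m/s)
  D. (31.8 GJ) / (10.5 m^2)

Reference: J·m⁻² = N·m·m⁻² = kg·s⁻².
Each option:
  A. kg·s⁻³
  B. s⁻²
  C. [kg·s⁻³] / [m·s⁻¹] = kg·m⁻¹·s⁻²
  D. [kg·m²·s⁻²] / [m²] = kg·s⁻²  ← same
Only D. matches kg·s⁻².

D.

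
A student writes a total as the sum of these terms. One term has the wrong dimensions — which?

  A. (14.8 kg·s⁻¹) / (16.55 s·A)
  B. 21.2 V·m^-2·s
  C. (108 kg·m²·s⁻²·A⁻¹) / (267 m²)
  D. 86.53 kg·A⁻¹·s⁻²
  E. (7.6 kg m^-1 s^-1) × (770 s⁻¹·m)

E.

In SI base units:
  A. [kg·s⁻¹] / [s·A] = kg·s⁻²·A⁻¹
  B. V·s·m⁻² = J·C⁻¹·s·m⁻² = kg·s⁻²·A⁻¹
  C. [kg·m²·s⁻²·A⁻¹] / [m²] = kg·s⁻²·A⁻¹
  D. kg·s⁻²·A⁻¹
  E. [kg·m⁻¹·s⁻¹] · [m·s⁻¹] = kg·s⁻²
All reduce to kg·s⁻²·A⁻¹ except E., which is kg·s⁻².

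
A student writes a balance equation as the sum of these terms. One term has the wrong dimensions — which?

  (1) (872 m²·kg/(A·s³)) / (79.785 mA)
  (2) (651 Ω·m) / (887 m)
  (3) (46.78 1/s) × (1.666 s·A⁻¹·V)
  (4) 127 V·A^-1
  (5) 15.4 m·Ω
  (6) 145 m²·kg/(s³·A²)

Expand each in SI base units:
  (1) [kg·m²·s⁻³·A⁻¹] / [A] = kg·m²·s⁻³·A⁻²
  (2) [kg·m³·s⁻³·A⁻²] / [m] = kg·m²·s⁻³·A⁻²
  (3) [s⁻¹] · [kg·m²·s⁻²·A⁻²] = kg·m²·s⁻³·A⁻²
  (4) V·A⁻¹ = J·C⁻¹·A⁻¹ = kg·m²·s⁻³·A⁻²
  (5) Ω·m = V·A⁻¹·m = kg·m³·s⁻³·A⁻²
  (6) kg·m²·s⁻³·A⁻²
All reduce to kg·m²·s⁻³·A⁻² except (5), which is kg·m³·s⁻³·A⁻².

(5)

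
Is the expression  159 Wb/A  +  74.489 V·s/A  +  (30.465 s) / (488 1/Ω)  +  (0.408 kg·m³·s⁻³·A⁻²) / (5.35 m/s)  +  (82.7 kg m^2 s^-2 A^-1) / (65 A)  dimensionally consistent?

Expand each in SI base units:
  159 Wb/A:  Wb·A⁻¹ = V·s·A⁻¹ = kg·m²·s⁻²·A⁻²
  74.489 V·s/A:  V·s·A⁻¹ = J·C⁻¹·s·A⁻¹ = kg·m²·s⁻²·A⁻²
  (30.465 s) / (488 1/Ω):  [s] / [kg⁻¹·m⁻²·s³·A²] = kg·m²·s⁻²·A⁻²
  (0.408 kg·m³·s⁻³·A⁻²) / (5.35 m/s):  [kg·m³·s⁻³·A⁻²] / [m·s⁻¹] = kg·m²·s⁻²·A⁻²
  (82.7 kg m^2 s^-2 A^-1) / (65 A):  [kg·m²·s⁻²·A⁻¹] / [A] = kg·m²·s⁻²·A⁻²
Every term reduces to kg·m²·s⁻²·A⁻².

Yes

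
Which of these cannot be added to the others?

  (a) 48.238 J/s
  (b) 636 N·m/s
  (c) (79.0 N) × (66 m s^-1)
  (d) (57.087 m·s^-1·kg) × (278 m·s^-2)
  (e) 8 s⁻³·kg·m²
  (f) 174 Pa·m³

(f)

Expand each in SI base units:
  (a) J·s⁻¹ = N·m·s⁻¹ = kg·m²·s⁻³
  (b) N·m·s⁻¹ = kg·m·s⁻²·m·s⁻¹ = kg·m²·s⁻³
  (c) [kg·m·s⁻²] · [m·s⁻¹] = kg·m²·s⁻³
  (d) [kg·m·s⁻¹] · [m·s⁻²] = kg·m²·s⁻³
  (e) kg·m²·s⁻³
  (f) Pa·m³ = N·m⁻²·m³ = kg·m²·s⁻²
All reduce to kg·m²·s⁻³ except (f), which is kg·m²·s⁻².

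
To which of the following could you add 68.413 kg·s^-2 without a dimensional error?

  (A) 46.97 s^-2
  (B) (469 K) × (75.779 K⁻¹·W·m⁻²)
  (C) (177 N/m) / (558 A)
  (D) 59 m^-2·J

(D)

Reference: kg·s⁻².
Each option:
  (A) s⁻²
  (B) [K] · [kg·s⁻³·K⁻¹] = kg·s⁻³
  (C) [kg·s⁻²] / [A] = kg·s⁻²·A⁻¹
  (D) J·m⁻² = N·m·m⁻² = kg·s⁻²  ← same
Only (D) matches kg·s⁻².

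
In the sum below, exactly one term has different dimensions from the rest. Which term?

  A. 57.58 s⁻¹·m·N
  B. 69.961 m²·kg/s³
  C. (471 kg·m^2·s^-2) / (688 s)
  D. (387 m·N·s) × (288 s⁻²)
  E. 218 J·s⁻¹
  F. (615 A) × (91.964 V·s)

F.

Expand each in SI base units:
  A. N·m·s⁻¹ = kg·m·s⁻²·m·s⁻¹ = kg·m²·s⁻³
  B. kg·m²·s⁻³
  C. [kg·m²·s⁻²] / [s] = kg·m²·s⁻³
  D. [kg·m²·s⁻¹] · [s⁻²] = kg·m²·s⁻³
  E. J·s⁻¹ = N·m·s⁻¹ = kg·m²·s⁻³
  F. [A] · [kg·m²·s⁻²·A⁻¹] = kg·m²·s⁻²
All reduce to kg·m²·s⁻³ except F., which is kg·m²·s⁻².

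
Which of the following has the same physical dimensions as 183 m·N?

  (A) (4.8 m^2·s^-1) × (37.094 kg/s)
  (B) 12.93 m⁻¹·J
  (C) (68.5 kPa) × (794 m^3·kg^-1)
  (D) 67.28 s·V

Reference: N·m = kg·m·s⁻²·m = kg·m²·s⁻².
Each option:
  (A) [m²·s⁻¹] · [kg·s⁻¹] = kg·m²·s⁻²  ← same
  (B) J·m⁻¹ = N·m·m⁻¹ = kg·m·s⁻²
  (C) [kg·m⁻¹·s⁻²] · [kg⁻¹·m³] = m²·s⁻²
  (D) V·s = J·C⁻¹·s = kg·m²·s⁻²·A⁻¹
Only (A) matches kg·m²·s⁻².

(A)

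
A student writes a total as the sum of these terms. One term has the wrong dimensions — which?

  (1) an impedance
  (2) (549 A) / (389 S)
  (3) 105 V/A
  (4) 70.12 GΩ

(2)

Work out the base dimensions of each:
  (1) [impedance] = kg·m²·s⁻³·A⁻²
  (2) [A] / [kg⁻¹·m⁻²·s³·A²] = kg·m²·s⁻³·A⁻¹
  (3) V·A⁻¹ = J·C⁻¹·A⁻¹ = kg·m²·s⁻³·A⁻²
  (4) Ω = V·A⁻¹ = kg·m²·s⁻³·A⁻²
All reduce to kg·m²·s⁻³·A⁻² except (2), which is kg·m²·s⁻³·A⁻¹.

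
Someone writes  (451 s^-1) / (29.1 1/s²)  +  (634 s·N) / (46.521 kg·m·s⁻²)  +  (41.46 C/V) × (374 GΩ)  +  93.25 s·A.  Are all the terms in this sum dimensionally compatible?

No

Dimensions:
  (451 s^-1) / (29.1 1/s²):  [s⁻¹] / [s⁻²] = s
  (634 s·N) / (46.521 kg·m·s⁻²):  [kg·m·s⁻¹] / [kg·m·s⁻²] = s
  (41.46 C/V) × (374 GΩ):  [kg⁻¹·m⁻²·s⁴·A²] · [kg·m²·s⁻³·A⁻²] = s
  93.25 s·A:  A·s = s·A
The terms do not share a single dimension (s vs s·A).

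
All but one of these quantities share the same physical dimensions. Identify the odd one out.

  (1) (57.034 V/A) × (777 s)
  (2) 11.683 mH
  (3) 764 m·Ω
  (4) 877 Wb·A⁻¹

(3)

Reduce each to base SI dimensions:
  (1) [kg·m²·s⁻³·A⁻²] · [s] = kg·m²·s⁻²·A⁻²
  (2) H = V·s·A⁻¹ = kg·m²·s⁻²·A⁻²
  (3) Ω·m = V·A⁻¹·m = kg·m³·s⁻³·A⁻²
  (4) Wb·A⁻¹ = V·s·A⁻¹ = kg·m²·s⁻²·A⁻²
All reduce to kg·m²·s⁻²·A⁻² except (3), which is kg·m³·s⁻³·A⁻².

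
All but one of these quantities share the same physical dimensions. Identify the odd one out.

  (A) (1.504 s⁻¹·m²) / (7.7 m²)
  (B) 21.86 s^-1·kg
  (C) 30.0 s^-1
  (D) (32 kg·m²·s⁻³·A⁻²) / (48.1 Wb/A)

(B)

Reduce each to base SI dimensions:
  (A) [m²·s⁻¹] / [m²] = s⁻¹
  (B) kg·s⁻¹
  (C) s⁻¹
  (D) [kg·m²·s⁻³·A⁻²] / [kg·m²·s⁻²·A⁻²] = s⁻¹
All reduce to s⁻¹ except (B), which is kg·s⁻¹.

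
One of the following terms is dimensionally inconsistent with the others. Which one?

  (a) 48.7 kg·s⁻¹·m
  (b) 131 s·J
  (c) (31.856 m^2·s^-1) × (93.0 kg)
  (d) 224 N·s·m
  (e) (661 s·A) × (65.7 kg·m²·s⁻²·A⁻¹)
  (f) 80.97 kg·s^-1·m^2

(a)

Expand each in SI base units:
  (a) kg·m·s⁻¹
  (b) J·s = N·m·s = kg·m²·s⁻¹
  (c) [m²·s⁻¹] · [kg] = kg·m²·s⁻¹
  (d) N·m·s = kg·m·s⁻²·m·s = kg·m²·s⁻¹
  (e) [s·A] · [kg·m²·s⁻²·A⁻¹] = kg·m²·s⁻¹
  (f) kg·m²·s⁻¹
All reduce to kg·m²·s⁻¹ except (a), which is kg·m·s⁻¹.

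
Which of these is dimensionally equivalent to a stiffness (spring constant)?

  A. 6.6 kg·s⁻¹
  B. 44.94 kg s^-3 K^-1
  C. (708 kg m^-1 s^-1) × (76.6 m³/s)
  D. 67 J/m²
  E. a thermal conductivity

D.

Reference: [stiffness (spring constant)] = kg·s⁻².
Each option:
  A. kg·s⁻¹
  B. kg·s⁻³·K⁻¹
  C. [kg·m⁻¹·s⁻¹] · [m³·s⁻¹] = kg·m²·s⁻²
  D. J·m⁻² = N·m·m⁻² = kg·s⁻²  ← same
  E. [thermal conductivity] = kg·m·s⁻³·K⁻¹
Only D. matches kg·s⁻².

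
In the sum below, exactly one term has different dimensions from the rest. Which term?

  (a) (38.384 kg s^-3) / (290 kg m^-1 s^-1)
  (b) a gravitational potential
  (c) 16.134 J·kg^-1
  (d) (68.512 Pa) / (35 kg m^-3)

(a)

In SI base units:
  (a) [kg·s⁻³] / [kg·m⁻¹·s⁻¹] = m·s⁻²
  (b) [gravitational potential] = m²·s⁻²
  (c) J·kg⁻¹ = N·m·kg⁻¹ = m²·s⁻²
  (d) [kg·m⁻¹·s⁻²] / [kg·m⁻³] = m²·s⁻²
All reduce to m²·s⁻² except (a), which is m·s⁻².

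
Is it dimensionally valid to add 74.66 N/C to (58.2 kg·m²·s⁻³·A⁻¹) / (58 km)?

Yes

Dimensions:
  74.66 N/C:  N·C⁻¹ = kg·m·s⁻²·(s·A)⁻¹ = kg·m·s⁻³·A⁻¹
  (58.2 kg·m²·s⁻³·A⁻¹) / (58 km):  [kg·m²·s⁻³·A⁻¹] / [m] = kg·m·s⁻³·A⁻¹
Both are kg·m·s⁻³·A⁻¹, so they have the same dimensions and can be added.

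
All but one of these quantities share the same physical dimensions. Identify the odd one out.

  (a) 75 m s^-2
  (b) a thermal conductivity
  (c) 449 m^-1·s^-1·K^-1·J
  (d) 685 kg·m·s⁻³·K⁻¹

In SI base units:
  (a) m·s⁻²
  (b) [thermal conductivity] = kg·m·s⁻³·K⁻¹
  (c) J·s⁻¹·m⁻¹·K⁻¹ = N·m·s⁻¹·m⁻¹·K⁻¹ = kg·m·s⁻³·K⁻¹
  (d) kg·m·s⁻³·K⁻¹
All reduce to kg·m·s⁻³·K⁻¹ except (a), which is m·s⁻².

(a)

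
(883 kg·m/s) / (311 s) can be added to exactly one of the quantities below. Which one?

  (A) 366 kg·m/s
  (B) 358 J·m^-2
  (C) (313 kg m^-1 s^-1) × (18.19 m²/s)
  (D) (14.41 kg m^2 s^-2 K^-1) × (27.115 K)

Reference: [kg·m·s⁻¹] / [s] = kg·m·s⁻².
Each option:
  (A) kg·m·s⁻¹
  (B) J·m⁻² = N·m·m⁻² = kg·s⁻²
  (C) [kg·m⁻¹·s⁻¹] · [m²·s⁻¹] = kg·m·s⁻²  ← same
  (D) [kg·m²·s⁻²·K⁻¹] · [K] = kg·m²·s⁻²
Only (C) matches kg·m·s⁻².

(C)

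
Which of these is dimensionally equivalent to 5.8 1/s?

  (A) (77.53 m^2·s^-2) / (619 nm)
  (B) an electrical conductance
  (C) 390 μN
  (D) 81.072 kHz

Reference: s⁻¹.
Each option:
  (A) [m²·s⁻²] / [m] = m·s⁻²
  (B) [electrical conductance] = kg⁻¹·m⁻²·s³·A²
  (C) N = kg·m·s⁻²
  (D) Hz = s⁻¹  ← same
Only (D) matches s⁻¹.

(D)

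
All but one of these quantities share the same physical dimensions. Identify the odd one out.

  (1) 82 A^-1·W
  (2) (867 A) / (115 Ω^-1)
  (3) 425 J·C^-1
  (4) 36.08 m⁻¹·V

(4)

Reduce each to base SI dimensions:
  (1) W·A⁻¹ = J·s⁻¹·A⁻¹ = kg·m²·s⁻³·A⁻¹
  (2) [A] / [kg⁻¹·m⁻²·s³·A²] = kg·m²·s⁻³·A⁻¹
  (3) J·C⁻¹ = N·m·(s·A)⁻¹ = kg·m²·s⁻³·A⁻¹
  (4) V·m⁻¹ = J·C⁻¹·m⁻¹ = kg·m·s⁻³·A⁻¹
All reduce to kg·m²·s⁻³·A⁻¹ except (4), which is kg·m·s⁻³·A⁻¹.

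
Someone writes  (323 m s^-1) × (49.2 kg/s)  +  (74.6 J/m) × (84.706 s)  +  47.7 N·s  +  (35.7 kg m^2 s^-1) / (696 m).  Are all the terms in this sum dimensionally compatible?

Expand each in SI base units:
  (323 m s^-1) × (49.2 kg/s):  [m·s⁻¹] · [kg·s⁻¹] = kg·m·s⁻²
  (74.6 J/m) × (84.706 s):  [kg·m·s⁻²] · [s] = kg·m·s⁻¹
  47.7 N·s:  N·s = kg·m·s⁻²·s = kg·m·s⁻¹
  (35.7 kg m^2 s^-1) / (696 m):  [kg·m²·s⁻¹] / [m] = kg·m·s⁻¹
The terms do not share a single dimension (kg·m·s⁻² vs kg·m·s⁻¹).

No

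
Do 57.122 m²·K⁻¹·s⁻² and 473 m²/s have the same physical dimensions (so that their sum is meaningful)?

No

Reduce each to base SI dimensions:
  57.122 m²·K⁻¹·s⁻²:  m²·s⁻²·K⁻¹
  473 m²/s:  m²·s⁻¹
m²·s⁻²·K⁻¹ ≠ m²·s⁻¹, so they cannot be added.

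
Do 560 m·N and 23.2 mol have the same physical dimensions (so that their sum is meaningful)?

No

Reduce each to base SI dimensions:
  560 m·N:  N·m = kg·m·s⁻²·m = kg·m²·s⁻²
  23.2 mol:  mol
kg·m²·s⁻² ≠ mol, so they cannot be added.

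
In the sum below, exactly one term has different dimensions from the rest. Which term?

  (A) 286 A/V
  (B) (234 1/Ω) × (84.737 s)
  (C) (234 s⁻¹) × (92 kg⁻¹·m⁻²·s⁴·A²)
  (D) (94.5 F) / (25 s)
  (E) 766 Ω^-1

(B)

Expand each in SI base units:
  (A) A·V⁻¹ = A·(J·C⁻¹)⁻¹ = kg⁻¹·m⁻²·s³·A²
  (B) [kg⁻¹·m⁻²·s³·A²] · [s] = kg⁻¹·m⁻²·s⁴·A²
  (C) [s⁻¹] · [kg⁻¹·m⁻²·s⁴·A²] = kg⁻¹·m⁻²·s³·A²
  (D) [kg⁻¹·m⁻²·s⁴·A²] / [s] = kg⁻¹·m⁻²·s³·A²
  (E) Ω⁻¹ = (V·A⁻¹)⁻¹ = kg⁻¹·m⁻²·s³·A²
All reduce to kg⁻¹·m⁻²·s³·A² except (B), which is kg⁻¹·m⁻²·s⁴·A².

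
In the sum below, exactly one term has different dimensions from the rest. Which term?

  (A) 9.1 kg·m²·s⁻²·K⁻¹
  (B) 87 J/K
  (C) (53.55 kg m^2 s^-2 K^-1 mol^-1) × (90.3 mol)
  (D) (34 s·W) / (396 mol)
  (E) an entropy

In SI base units:
  (A) kg·m²·s⁻²·K⁻¹
  (B) J·K⁻¹ = N·m·K⁻¹ = kg·m²·s⁻²·K⁻¹
  (C) [kg·m²·s⁻²·K⁻¹·mol⁻¹] · [mol] = kg·m²·s⁻²·K⁻¹
  (D) [kg·m²·s⁻²] / [mol] = kg·m²·s⁻²·mol⁻¹
  (E) [entropy] = kg·m²·s⁻²·K⁻¹
All reduce to kg·m²·s⁻²·K⁻¹ except (D), which is kg·m²·s⁻²·mol⁻¹.

(D)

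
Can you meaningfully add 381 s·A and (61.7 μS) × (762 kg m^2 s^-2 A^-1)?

Yes

Dimensions:
  381 s·A:  A·s = s·A
  (61.7 μS) × (762 kg m^2 s^-2 A^-1):  [kg⁻¹·m⁻²·s³·A²] · [kg·m²·s⁻²·A⁻¹] = s·A
Both are s·A, so they have the same dimensions and can be added.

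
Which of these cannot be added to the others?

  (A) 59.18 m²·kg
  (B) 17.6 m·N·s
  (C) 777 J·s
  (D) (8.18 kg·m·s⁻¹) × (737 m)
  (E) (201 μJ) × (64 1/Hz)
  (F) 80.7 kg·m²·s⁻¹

(A)

Expand each in SI base units:
  (A) kg·m²
  (B) N·m·s = kg·m·s⁻²·m·s = kg·m²·s⁻¹
  (C) J·s = N·m·s = kg·m²·s⁻¹
  (D) [kg·m·s⁻¹] · [m] = kg·m²·s⁻¹
  (E) [kg·m²·s⁻²] · [s] = kg·m²·s⁻¹
  (F) kg·m²·s⁻¹
All reduce to kg·m²·s⁻¹ except (A), which is kg·m².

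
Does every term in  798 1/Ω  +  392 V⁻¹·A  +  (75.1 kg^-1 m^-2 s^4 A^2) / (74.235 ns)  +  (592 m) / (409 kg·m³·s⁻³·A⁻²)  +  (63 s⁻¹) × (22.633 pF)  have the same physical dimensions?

Work out the base dimensions of each:
  798 1/Ω:  Ω⁻¹ = (V·A⁻¹)⁻¹ = kg⁻¹·m⁻²·s³·A²
  392 V⁻¹·A:  A·V⁻¹ = A·(J·C⁻¹)⁻¹ = kg⁻¹·m⁻²·s³·A²
  (75.1 kg^-1 m^-2 s^4 A^2) / (74.235 ns):  [kg⁻¹·m⁻²·s⁴·A²] / [s] = kg⁻¹·m⁻²·s³·A²
  (592 m) / (409 kg·m³·s⁻³·A⁻²):  [m] / [kg·m³·s⁻³·A⁻²] = kg⁻¹·m⁻²·s³·A²
  (63 s⁻¹) × (22.633 pF):  [s⁻¹] · [kg⁻¹·m⁻²·s⁴·A²] = kg⁻¹·m⁻²·s³·A²
Every term reduces to kg⁻¹·m⁻²·s³·A².

Yes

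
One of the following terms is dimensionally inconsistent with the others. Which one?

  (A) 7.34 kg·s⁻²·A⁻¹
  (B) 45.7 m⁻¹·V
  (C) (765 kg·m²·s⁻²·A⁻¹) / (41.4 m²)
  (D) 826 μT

(B)

In SI base units:
  (A) kg·s⁻²·A⁻¹
  (B) V·m⁻¹ = J·C⁻¹·m⁻¹ = kg·m·s⁻³·A⁻¹
  (C) [kg·m²·s⁻²·A⁻¹] / [m²] = kg·s⁻²·A⁻¹
  (D) T = Wb·m⁻² = kg·s⁻²·A⁻¹
All reduce to kg·s⁻²·A⁻¹ except (B), which is kg·m·s⁻³·A⁻¹.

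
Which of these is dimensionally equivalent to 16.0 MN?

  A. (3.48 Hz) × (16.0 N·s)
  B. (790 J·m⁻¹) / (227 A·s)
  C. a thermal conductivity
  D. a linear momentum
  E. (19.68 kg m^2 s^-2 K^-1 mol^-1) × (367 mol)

A.

Reference: N = kg·m·s⁻².
Each option:
  A. [s⁻¹] · [kg·m·s⁻¹] = kg·m·s⁻²  ← same
  B. [kg·m·s⁻²] / [s·A] = kg·m·s⁻³·A⁻¹
  C. [thermal conductivity] = kg·m·s⁻³·K⁻¹
  D. [linear momentum] = kg·m·s⁻¹
  E. [kg·m²·s⁻²·K⁻¹·mol⁻¹] · [mol] = kg·m²·s⁻²·K⁻¹
Only A. matches kg·m·s⁻².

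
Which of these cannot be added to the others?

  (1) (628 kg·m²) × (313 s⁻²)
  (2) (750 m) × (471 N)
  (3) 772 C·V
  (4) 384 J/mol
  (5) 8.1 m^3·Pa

Dimensions:
  (1) [kg·m²] · [s⁻²] = kg·m²·s⁻²
  (2) [m] · [kg·m·s⁻²] = kg·m²·s⁻²
  (3) C·V = s·A·J·C⁻¹ = kg·m²·s⁻²
  (4) J·mol⁻¹ = N·m·mol⁻¹ = kg·m²·s⁻²·mol⁻¹
  (5) Pa·m³ = N·m⁻²·m³ = kg·m²·s⁻²
All reduce to kg·m²·s⁻² except (4), which is kg·m²·s⁻²·mol⁻¹.

(4)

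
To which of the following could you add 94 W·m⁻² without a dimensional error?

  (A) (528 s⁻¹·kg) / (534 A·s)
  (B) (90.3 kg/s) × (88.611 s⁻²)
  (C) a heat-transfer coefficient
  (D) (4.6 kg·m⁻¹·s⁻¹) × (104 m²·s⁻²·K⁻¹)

Reference: W·m⁻² = J·s⁻¹·m⁻² = kg·s⁻³.
Each option:
  (A) [kg·s⁻¹] / [s·A] = kg·s⁻²·A⁻¹
  (B) [kg·s⁻¹] · [s⁻²] = kg·s⁻³  ← same
  (C) [heat-transfer coefficient] = kg·s⁻³·K⁻¹
  (D) [kg·m⁻¹·s⁻¹] · [m²·s⁻²·K⁻¹] = kg·m·s⁻³·K⁻¹
Only (B) matches kg·s⁻³.

(B)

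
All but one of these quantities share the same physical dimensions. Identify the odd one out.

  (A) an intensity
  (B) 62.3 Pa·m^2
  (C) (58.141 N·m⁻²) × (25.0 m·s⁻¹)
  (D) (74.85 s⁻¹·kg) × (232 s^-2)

(B)

In SI base units:
  (A) [intensity] = kg·s⁻³
  (B) Pa·m² = N·m⁻²·m² = kg·m·s⁻²
  (C) [kg·m⁻¹·s⁻²] · [m·s⁻¹] = kg·s⁻³
  (D) [kg·s⁻¹] · [s⁻²] = kg·s⁻³
All reduce to kg·s⁻³ except (B), which is kg·m·s⁻².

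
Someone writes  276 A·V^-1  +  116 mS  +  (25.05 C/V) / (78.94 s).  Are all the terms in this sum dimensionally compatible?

Yes

In SI base units:
  276 A·V^-1:  A·V⁻¹ = A·(J·C⁻¹)⁻¹ = kg⁻¹·m⁻²·s³·A²
  116 mS:  S = Ω⁻¹ = kg⁻¹·m⁻²·s³·A²
  (25.05 C/V) / (78.94 s):  [kg⁻¹·m⁻²·s⁴·A²] / [s] = kg⁻¹·m⁻²·s³·A²
Every term reduces to kg⁻¹·m⁻²·s³·A².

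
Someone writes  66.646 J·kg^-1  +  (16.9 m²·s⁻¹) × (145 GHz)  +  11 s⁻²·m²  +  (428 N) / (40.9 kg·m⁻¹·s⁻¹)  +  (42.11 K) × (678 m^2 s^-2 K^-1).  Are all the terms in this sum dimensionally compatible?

Expand each in SI base units:
  66.646 J·kg^-1:  J·kg⁻¹ = N·m·kg⁻¹ = m²·s⁻²
  (16.9 m²·s⁻¹) × (145 GHz):  [m²·s⁻¹] · [s⁻¹] = m²·s⁻²
  11 s⁻²·m²:  m²·s⁻²
  (428 N) / (40.9 kg·m⁻¹·s⁻¹):  [kg·m·s⁻²] / [kg·m⁻¹·s⁻¹] = m²·s⁻¹
  (42.11 K) × (678 m^2 s^-2 K^-1):  [K] · [m²·s⁻²·K⁻¹] = m²·s⁻²
The terms do not share a single dimension (m²·s⁻² vs m²·s⁻¹).

No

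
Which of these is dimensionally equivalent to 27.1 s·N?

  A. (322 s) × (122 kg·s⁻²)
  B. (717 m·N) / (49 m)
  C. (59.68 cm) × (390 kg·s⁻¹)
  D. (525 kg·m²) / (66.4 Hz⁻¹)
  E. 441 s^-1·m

Reference: N·s = kg·m·s⁻²·s = kg·m·s⁻¹.
Each option:
  A. [s] · [kg·s⁻²] = kg·s⁻¹
  B. [kg·m²·s⁻²] / [m] = kg·m·s⁻²
  C. [m] · [kg·s⁻¹] = kg·m·s⁻¹  ← same
  D. [kg·m²] / [s] = kg·m²·s⁻¹
  E. m·s⁻¹
Only C. matches kg·m·s⁻¹.

C.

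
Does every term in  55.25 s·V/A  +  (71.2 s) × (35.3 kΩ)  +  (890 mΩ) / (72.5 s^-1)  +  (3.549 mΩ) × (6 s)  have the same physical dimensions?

Yes

In SI base units:
  55.25 s·V/A:  V·s·A⁻¹ = J·C⁻¹·s·A⁻¹ = kg·m²·s⁻²·A⁻²
  (71.2 s) × (35.3 kΩ):  [s] · [kg·m²·s⁻³·A⁻²] = kg·m²·s⁻²·A⁻²
  (890 mΩ) / (72.5 s^-1):  [kg·m²·s⁻³·A⁻²] / [s⁻¹] = kg·m²·s⁻²·A⁻²
  (3.549 mΩ) × (6 s):  [kg·m²·s⁻³·A⁻²] · [s] = kg·m²·s⁻²·A⁻²
Every term reduces to kg·m²·s⁻²·A⁻².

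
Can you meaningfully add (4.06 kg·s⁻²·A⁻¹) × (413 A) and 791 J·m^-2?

Reduce each to base SI dimensions:
  (4.06 kg·s⁻²·A⁻¹) × (413 A):  [kg·s⁻²·A⁻¹] · [A] = kg·s⁻²
  791 J·m^-2:  J·m⁻² = N·m·m⁻² = kg·s⁻²
Both are kg·s⁻², so they have the same dimensions and can be added.

Yes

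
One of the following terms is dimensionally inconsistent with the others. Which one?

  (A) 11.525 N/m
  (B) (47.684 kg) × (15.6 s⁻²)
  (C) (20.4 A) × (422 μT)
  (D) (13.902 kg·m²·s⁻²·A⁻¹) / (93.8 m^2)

(D)

In SI base units:
  (A) N·m⁻¹ = kg·m·s⁻²·m⁻¹ = kg·s⁻²
  (B) [kg] · [s⁻²] = kg·s⁻²
  (C) [A] · [kg·s⁻²·A⁻¹] = kg·s⁻²
  (D) [kg·m²·s⁻²·A⁻¹] / [m²] = kg·s⁻²·A⁻¹
All reduce to kg·s⁻² except (D), which is kg·s⁻²·A⁻¹.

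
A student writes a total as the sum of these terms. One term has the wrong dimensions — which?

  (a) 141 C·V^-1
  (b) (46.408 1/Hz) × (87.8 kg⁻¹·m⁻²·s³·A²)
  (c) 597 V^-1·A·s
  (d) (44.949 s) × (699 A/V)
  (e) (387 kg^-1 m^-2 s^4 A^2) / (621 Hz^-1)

Expand each in SI base units:
  (a) C·V⁻¹ = s·A·(J·C⁻¹)⁻¹ = kg⁻¹·m⁻²·s⁴·A²
  (b) [s] · [kg⁻¹·m⁻²·s³·A²] = kg⁻¹·m⁻²·s⁴·A²
  (c) A·s·V⁻¹ = A·s·(J·C⁻¹)⁻¹ = kg⁻¹·m⁻²·s⁴·A²
  (d) [s] · [kg⁻¹·m⁻²·s³·A²] = kg⁻¹·m⁻²·s⁴·A²
  (e) [kg⁻¹·m⁻²·s⁴·A²] / [s] = kg⁻¹·m⁻²·s³·A²
All reduce to kg⁻¹·m⁻²·s⁴·A² except (e), which is kg⁻¹·m⁻²·s³·A².

(e)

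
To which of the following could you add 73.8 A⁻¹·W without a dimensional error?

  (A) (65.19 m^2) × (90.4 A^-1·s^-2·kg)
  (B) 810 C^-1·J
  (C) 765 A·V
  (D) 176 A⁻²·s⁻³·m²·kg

Reference: W·A⁻¹ = J·s⁻¹·A⁻¹ = kg·m²·s⁻³·A⁻¹.
Each option:
  (A) [m²] · [kg·s⁻²·A⁻¹] = kg·m²·s⁻²·A⁻¹
  (B) J·C⁻¹ = N·m·(s·A)⁻¹ = kg·m²·s⁻³·A⁻¹  ← same
  (C) V·A = J·C⁻¹·A = kg·m²·s⁻³
  (D) kg·m²·s⁻³·A⁻²
Only (B) matches kg·m²·s⁻³·A⁻¹.

(B)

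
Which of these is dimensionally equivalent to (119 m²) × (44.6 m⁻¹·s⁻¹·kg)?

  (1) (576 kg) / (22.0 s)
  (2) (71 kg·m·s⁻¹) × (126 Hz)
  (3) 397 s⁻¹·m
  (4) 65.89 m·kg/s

(4)

Reference: [m²] · [kg·m⁻¹·s⁻¹] = kg·m·s⁻¹.
Each option:
  (1) [kg] / [s] = kg·s⁻¹
  (2) [kg·m·s⁻¹] · [s⁻¹] = kg·m·s⁻²
  (3) m·s⁻¹
  (4) kg·m·s⁻¹  ← same
Only (4) matches kg·m·s⁻¹.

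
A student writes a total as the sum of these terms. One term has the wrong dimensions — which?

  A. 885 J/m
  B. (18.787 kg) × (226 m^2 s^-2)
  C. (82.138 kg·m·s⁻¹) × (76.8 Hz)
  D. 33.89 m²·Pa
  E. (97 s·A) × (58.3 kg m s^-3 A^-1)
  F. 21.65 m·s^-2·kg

B.

Work out the base dimensions of each:
  A. J·m⁻¹ = N·m·m⁻¹ = kg·m·s⁻²
  B. [kg] · [m²·s⁻²] = kg·m²·s⁻²
  C. [kg·m·s⁻¹] · [s⁻¹] = kg·m·s⁻²
  D. Pa·m² = N·m⁻²·m² = kg·m·s⁻²
  E. [s·A] · [kg·m·s⁻³·A⁻¹] = kg·m·s⁻²
  F. kg·m·s⁻²
All reduce to kg·m·s⁻² except B., which is kg·m²·s⁻².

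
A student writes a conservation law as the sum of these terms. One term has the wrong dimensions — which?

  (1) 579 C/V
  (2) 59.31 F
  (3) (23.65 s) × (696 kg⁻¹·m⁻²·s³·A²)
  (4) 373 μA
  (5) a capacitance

(4)

Expand each in SI base units:
  (1) C·V⁻¹ = s·A·(J·C⁻¹)⁻¹ = kg⁻¹·m⁻²·s⁴·A²
  (2) F = C·V⁻¹ = kg⁻¹·m⁻²·s⁴·A²
  (3) [s] · [kg⁻¹·m⁻²·s³·A²] = kg⁻¹·m⁻²·s⁴·A²
  (4) A
  (5) [capacitance] = kg⁻¹·m⁻²·s⁴·A²
All reduce to kg⁻¹·m⁻²·s⁴·A² except (4), which is A.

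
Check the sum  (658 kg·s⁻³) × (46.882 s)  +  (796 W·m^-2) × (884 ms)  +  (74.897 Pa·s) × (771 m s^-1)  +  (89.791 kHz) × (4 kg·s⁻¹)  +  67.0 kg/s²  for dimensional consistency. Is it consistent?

Work out the base dimensions of each:
  (658 kg·s⁻³) × (46.882 s):  [kg·s⁻³] · [s] = kg·s⁻²
  (796 W·m^-2) × (884 ms):  [kg·s⁻³] · [s] = kg·s⁻²
  (74.897 Pa·s) × (771 m s^-1):  [kg·m⁻¹·s⁻¹] · [m·s⁻¹] = kg·s⁻²
  (89.791 kHz) × (4 kg·s⁻¹):  [s⁻¹] · [kg·s⁻¹] = kg·s⁻²
  67.0 kg/s²:  kg·s⁻²
Every term reduces to kg·s⁻².

Yes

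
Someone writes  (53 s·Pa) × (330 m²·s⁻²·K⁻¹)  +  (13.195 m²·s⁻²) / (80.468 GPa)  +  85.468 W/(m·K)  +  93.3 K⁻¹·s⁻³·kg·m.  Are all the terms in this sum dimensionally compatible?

No

Reduce each to base SI dimensions:
  (53 s·Pa) × (330 m²·s⁻²·K⁻¹):  [kg·m⁻¹·s⁻¹] · [m²·s⁻²·K⁻¹] = kg·m·s⁻³·K⁻¹
  (13.195 m²·s⁻²) / (80.468 GPa):  [m²·s⁻²] / [kg·m⁻¹·s⁻²] = kg⁻¹·m³
  85.468 W/(m·K):  W·m⁻¹·K⁻¹ = J·s⁻¹·m⁻¹·K⁻¹ = kg·m·s⁻³·K⁻¹
  93.3 K⁻¹·s⁻³·kg·m:  kg·m·s⁻³·K⁻¹
The terms do not share a single dimension (kg·m·s⁻³·K⁻¹ vs kg⁻¹·m³).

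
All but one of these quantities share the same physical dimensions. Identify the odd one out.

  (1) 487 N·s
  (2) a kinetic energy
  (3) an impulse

Work out the base dimensions of each:
  (1) N·s = kg·m·s⁻²·s = kg·m·s⁻¹
  (2) [kinetic energy] = kg·m²·s⁻²
  (3) [impulse] = kg·m·s⁻¹
All reduce to kg·m·s⁻¹ except (2), which is kg·m²·s⁻².

(2)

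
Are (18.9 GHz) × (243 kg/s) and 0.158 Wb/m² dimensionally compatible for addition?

No

Dimensions:
  (18.9 GHz) × (243 kg/s):  [s⁻¹] · [kg·s⁻¹] = kg·s⁻²
  0.158 Wb/m²:  Wb·m⁻² = V·s·m⁻² = kg·s⁻²·A⁻¹
kg·s⁻² ≠ kg·s⁻²·A⁻¹, so they cannot be added.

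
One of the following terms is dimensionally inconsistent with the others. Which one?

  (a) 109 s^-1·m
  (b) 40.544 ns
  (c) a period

Expand each in SI base units:
  (a) m·s⁻¹
  (b) s
  (c) [period] = s
All reduce to s except (a), which is m·s⁻¹.

(a)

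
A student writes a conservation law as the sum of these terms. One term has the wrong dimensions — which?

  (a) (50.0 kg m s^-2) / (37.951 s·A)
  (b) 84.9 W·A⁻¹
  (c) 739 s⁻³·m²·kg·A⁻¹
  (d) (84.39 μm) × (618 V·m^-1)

(a)

Reduce each to base SI dimensions:
  (a) [kg·m·s⁻²] / [s·A] = kg·m·s⁻³·A⁻¹
  (b) W·A⁻¹ = J·s⁻¹·A⁻¹ = kg·m²·s⁻³·A⁻¹
  (c) kg·m²·s⁻³·A⁻¹
  (d) [m] · [kg·m·s⁻³·A⁻¹] = kg·m²·s⁻³·A⁻¹
All reduce to kg·m²·s⁻³·A⁻¹ except (a), which is kg·m·s⁻³·A⁻¹.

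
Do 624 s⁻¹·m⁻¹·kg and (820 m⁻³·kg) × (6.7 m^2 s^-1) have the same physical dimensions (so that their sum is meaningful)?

Yes

Reduce each to base SI dimensions:
  624 s⁻¹·m⁻¹·kg:  kg·m⁻¹·s⁻¹
  (820 m⁻³·kg) × (6.7 m^2 s^-1):  [kg·m⁻³] · [m²·s⁻¹] = kg·m⁻¹·s⁻¹
Both are kg·m⁻¹·s⁻¹, so they have the same dimensions and can be added.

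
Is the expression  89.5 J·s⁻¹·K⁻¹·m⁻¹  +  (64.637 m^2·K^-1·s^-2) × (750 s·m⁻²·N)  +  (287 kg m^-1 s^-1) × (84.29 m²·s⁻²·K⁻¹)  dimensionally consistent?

Expand each in SI base units:
  89.5 J·s⁻¹·K⁻¹·m⁻¹:  J·s⁻¹·m⁻¹·K⁻¹ = N·m·s⁻¹·m⁻¹·K⁻¹ = kg·m·s⁻³·K⁻¹
  (64.637 m^2·K^-1·s^-2) × (750 s·m⁻²·N):  [m²·s⁻²·K⁻¹] · [kg·m⁻¹·s⁻¹] = kg·m·s⁻³·K⁻¹
  (287 kg m^-1 s^-1) × (84.29 m²·s⁻²·K⁻¹):  [kg·m⁻¹·s⁻¹] · [m²·s⁻²·K⁻¹] = kg·m·s⁻³·K⁻¹
Every term reduces to kg·m·s⁻³·K⁻¹.

Yes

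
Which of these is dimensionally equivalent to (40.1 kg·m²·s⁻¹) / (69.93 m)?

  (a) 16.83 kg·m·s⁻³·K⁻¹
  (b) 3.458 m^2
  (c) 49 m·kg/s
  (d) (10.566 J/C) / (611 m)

(c)

Reference: [kg·m²·s⁻¹] / [m] = kg·m·s⁻¹.
Each option:
  (a) kg·m·s⁻³·K⁻¹
  (b) m²
  (c) kg·m·s⁻¹  ← same
  (d) [kg·m²·s⁻³·A⁻¹] / [m] = kg·m·s⁻³·A⁻¹
Only (c) matches kg·m·s⁻¹.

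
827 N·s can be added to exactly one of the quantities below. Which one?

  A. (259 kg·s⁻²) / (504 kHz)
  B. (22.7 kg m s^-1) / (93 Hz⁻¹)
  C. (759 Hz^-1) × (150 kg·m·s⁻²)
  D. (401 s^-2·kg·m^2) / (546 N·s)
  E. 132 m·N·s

C.

Reference: N·s = kg·m·s⁻²·s = kg·m·s⁻¹.
Each option:
  A. [kg·s⁻²] / [s⁻¹] = kg·s⁻¹
  B. [kg·m·s⁻¹] / [s] = kg·m·s⁻²
  C. [s] · [kg·m·s⁻²] = kg·m·s⁻¹  ← same
  D. [kg·m²·s⁻²] / [kg·m·s⁻¹] = m·s⁻¹
  E. N·m·s = kg·m·s⁻²·m·s = kg·m²·s⁻¹
Only C. matches kg·m·s⁻¹.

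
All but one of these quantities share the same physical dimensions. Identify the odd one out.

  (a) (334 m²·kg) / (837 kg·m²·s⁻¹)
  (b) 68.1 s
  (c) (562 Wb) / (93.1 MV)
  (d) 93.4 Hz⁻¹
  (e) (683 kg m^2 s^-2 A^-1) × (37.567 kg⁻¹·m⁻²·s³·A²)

In SI base units:
  (a) [kg·m²] / [kg·m²·s⁻¹] = s
  (b) s
  (c) [kg·m²·s⁻²·A⁻¹] / [kg·m²·s⁻³·A⁻¹] = s
  (d) Hz⁻¹ = (s⁻¹)⁻¹ = s
  (e) [kg·m²·s⁻²·A⁻¹] · [kg⁻¹·m⁻²·s³·A²] = s·A
All reduce to s except (e), which is s·A.

(e)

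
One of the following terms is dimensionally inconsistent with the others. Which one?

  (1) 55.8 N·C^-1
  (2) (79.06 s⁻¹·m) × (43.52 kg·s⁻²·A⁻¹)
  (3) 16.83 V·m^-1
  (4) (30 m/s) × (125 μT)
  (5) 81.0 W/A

Work out the base dimensions of each:
  (1) N·C⁻¹ = kg·m·s⁻²·(s·A)⁻¹ = kg·m·s⁻³·A⁻¹
  (2) [m·s⁻¹] · [kg·s⁻²·A⁻¹] = kg·m·s⁻³·A⁻¹
  (3) V·m⁻¹ = J·C⁻¹·m⁻¹ = kg·m·s⁻³·A⁻¹
  (4) [m·s⁻¹] · [kg·s⁻²·A⁻¹] = kg·m·s⁻³·A⁻¹
  (5) W·A⁻¹ = J·s⁻¹·A⁻¹ = kg·m²·s⁻³·A⁻¹
All reduce to kg·m·s⁻³·A⁻¹ except (5), which is kg·m²·s⁻³·A⁻¹.

(5)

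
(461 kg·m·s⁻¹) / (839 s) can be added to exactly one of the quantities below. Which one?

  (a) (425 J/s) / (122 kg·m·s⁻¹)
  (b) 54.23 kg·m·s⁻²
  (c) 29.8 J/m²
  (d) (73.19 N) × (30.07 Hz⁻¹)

(b)

Reference: [kg·m·s⁻¹] / [s] = kg·m·s⁻².
Each option:
  (a) [kg·m²·s⁻³] / [kg·m·s⁻¹] = m·s⁻²
  (b) kg·m·s⁻²  ← same
  (c) J·m⁻² = N·m·m⁻² = kg·s⁻²
  (d) [kg·m·s⁻²] · [s] = kg·m·s⁻¹
Only (b) matches kg·m·s⁻².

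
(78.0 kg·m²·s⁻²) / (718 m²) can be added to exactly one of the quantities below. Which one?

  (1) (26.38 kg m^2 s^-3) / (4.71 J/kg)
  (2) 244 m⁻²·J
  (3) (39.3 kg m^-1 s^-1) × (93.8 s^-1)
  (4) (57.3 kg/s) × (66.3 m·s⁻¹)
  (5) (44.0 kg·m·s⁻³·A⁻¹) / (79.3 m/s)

Reference: [kg·m²·s⁻²] / [m²] = kg·s⁻².
Each option:
  (1) [kg·m²·s⁻³] / [m²·s⁻²] = kg·s⁻¹
  (2) J·m⁻² = N·m·m⁻² = kg·s⁻²  ← same
  (3) [kg·m⁻¹·s⁻¹] · [s⁻¹] = kg·m⁻¹·s⁻²
  (4) [kg·s⁻¹] · [m·s⁻¹] = kg·m·s⁻²
  (5) [kg·m·s⁻³·A⁻¹] / [m·s⁻¹] = kg·s⁻²·A⁻¹
Only (2) matches kg·s⁻².

(2)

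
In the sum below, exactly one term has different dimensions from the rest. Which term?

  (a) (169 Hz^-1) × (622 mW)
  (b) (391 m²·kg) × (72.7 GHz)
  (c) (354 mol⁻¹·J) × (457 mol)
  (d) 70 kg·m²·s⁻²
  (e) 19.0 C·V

Dimensions:
  (a) [s] · [kg·m²·s⁻³] = kg·m²·s⁻²
  (b) [kg·m²] · [s⁻¹] = kg·m²·s⁻¹
  (c) [kg·m²·s⁻²·mol⁻¹] · [mol] = kg·m²·s⁻²
  (d) kg·m²·s⁻²
  (e) C·V = s·A·J·C⁻¹ = kg·m²·s⁻²
All reduce to kg·m²·s⁻² except (b), which is kg·m²·s⁻¹.

(b)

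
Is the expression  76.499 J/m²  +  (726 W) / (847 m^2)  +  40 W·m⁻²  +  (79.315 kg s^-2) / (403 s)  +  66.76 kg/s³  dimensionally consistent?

Reduce each to base SI dimensions:
  76.499 J/m²:  J·m⁻² = N·m·m⁻² = kg·s⁻²
  (726 W) / (847 m^2):  [kg·m²·s⁻³] / [m²] = kg·s⁻³
  40 W·m⁻²:  W·m⁻² = J·s⁻¹·m⁻² = kg·s⁻³
  (79.315 kg s^-2) / (403 s):  [kg·s⁻²] / [s] = kg·s⁻³
  66.76 kg/s³:  kg·s⁻³
The terms do not share a single dimension (kg·s⁻² vs kg·s⁻³).

No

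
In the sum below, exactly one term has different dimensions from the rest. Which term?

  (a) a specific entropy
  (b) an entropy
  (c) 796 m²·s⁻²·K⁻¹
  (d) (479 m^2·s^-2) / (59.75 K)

(b)

Dimensions:
  (a) [specific entropy] = m²·s⁻²·K⁻¹
  (b) [entropy] = kg·m²·s⁻²·K⁻¹
  (c) m²·s⁻²·K⁻¹
  (d) [m²·s⁻²] / [K] = m²·s⁻²·K⁻¹
All reduce to m²·s⁻²·K⁻¹ except (b), which is kg·m²·s⁻²·K⁻¹.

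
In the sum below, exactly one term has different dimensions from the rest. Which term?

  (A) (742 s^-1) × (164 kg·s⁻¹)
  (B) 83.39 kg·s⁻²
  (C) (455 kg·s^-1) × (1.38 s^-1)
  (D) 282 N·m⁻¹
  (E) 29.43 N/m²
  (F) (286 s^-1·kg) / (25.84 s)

Expand each in SI base units:
  (A) [s⁻¹] · [kg·s⁻¹] = kg·s⁻²
  (B) kg·s⁻²
  (C) [kg·s⁻¹] · [s⁻¹] = kg·s⁻²
  (D) N·m⁻¹ = kg·m·s⁻²·m⁻¹ = kg·s⁻²
  (E) N·m⁻² = kg·m·s⁻²·m⁻² = kg·m⁻¹·s⁻²
  (F) [kg·s⁻¹] / [s] = kg·s⁻²
All reduce to kg·s⁻² except (E), which is kg·m⁻¹·s⁻².

(E)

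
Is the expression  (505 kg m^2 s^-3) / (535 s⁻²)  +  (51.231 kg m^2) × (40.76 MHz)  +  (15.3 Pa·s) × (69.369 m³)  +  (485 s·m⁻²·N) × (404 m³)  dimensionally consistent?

In SI base units:
  (505 kg m^2 s^-3) / (535 s⁻²):  [kg·m²·s⁻³] / [s⁻²] = kg·m²·s⁻¹
  (51.231 kg m^2) × (40.76 MHz):  [kg·m²] · [s⁻¹] = kg·m²·s⁻¹
  (15.3 Pa·s) × (69.369 m³):  [kg·m⁻¹·s⁻¹] · [m³] = kg·m²·s⁻¹
  (485 s·m⁻²·N) × (404 m³):  [kg·m⁻¹·s⁻¹] · [m³] = kg·m²·s⁻¹
Every term reduces to kg·m²·s⁻¹.

Yes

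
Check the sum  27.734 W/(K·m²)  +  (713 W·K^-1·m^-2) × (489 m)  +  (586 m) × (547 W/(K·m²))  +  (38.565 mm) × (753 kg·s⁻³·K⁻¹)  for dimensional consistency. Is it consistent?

Work out the base dimensions of each:
  27.734 W/(K·m²):  W·m⁻²·K⁻¹ = J·s⁻¹·m⁻²·K⁻¹ = kg·s⁻³·K⁻¹
  (713 W·K^-1·m^-2) × (489 m):  [kg·s⁻³·K⁻¹] · [m] = kg·m·s⁻³·K⁻¹
  (586 m) × (547 W/(K·m²)):  [m] · [kg·s⁻³·K⁻¹] = kg·m·s⁻³·K⁻¹
  (38.565 mm) × (753 kg·s⁻³·K⁻¹):  [m] · [kg·s⁻³·K⁻¹] = kg·m·s⁻³·K⁻¹
The terms do not share a single dimension (kg·m·s⁻³·K⁻¹ vs kg·s⁻³·K⁻¹).

No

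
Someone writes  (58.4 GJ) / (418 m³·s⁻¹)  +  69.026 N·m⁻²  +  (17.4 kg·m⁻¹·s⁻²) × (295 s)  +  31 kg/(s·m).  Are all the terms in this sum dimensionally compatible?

No

Dimensions:
  (58.4 GJ) / (418 m³·s⁻¹):  [kg·m²·s⁻²] / [m³·s⁻¹] = kg·m⁻¹·s⁻¹
  69.026 N·m⁻²:  N·m⁻² = kg·m·s⁻²·m⁻² = kg·m⁻¹·s⁻²
  (17.4 kg·m⁻¹·s⁻²) × (295 s):  [kg·m⁻¹·s⁻²] · [s] = kg·m⁻¹·s⁻¹
  31 kg/(s·m):  kg·m⁻¹·s⁻¹
The terms do not share a single dimension (kg·m⁻¹·s⁻² vs kg·m⁻¹·s⁻¹).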